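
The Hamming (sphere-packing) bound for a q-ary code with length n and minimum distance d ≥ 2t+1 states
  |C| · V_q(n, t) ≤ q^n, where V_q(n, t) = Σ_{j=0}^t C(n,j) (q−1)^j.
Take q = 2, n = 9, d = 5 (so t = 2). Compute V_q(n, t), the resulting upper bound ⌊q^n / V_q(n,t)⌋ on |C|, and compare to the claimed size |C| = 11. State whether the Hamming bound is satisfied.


V_q(n, t) = 46, q^n = 512, Hamming bound = 11, |C| = 11 ≤ bound (satisfied).

Step 1: Compute V_q(n, t) = Σ_{j=0}^2 C(n, j) (q−1)^j.
  j = 0: C(9,0)·(1)^0 = 1·1 = 1.
  j = 1: C(9,1)·(1)^1 = 9·1 = 9.
  j = 2: C(9,2)·(1)^2 = 36·1 = 36.
  V_q(n, t) = 1 + 9 + 36 = 46.
Step 2: q^n = 2^9 = 512.
Step 3: Hamming bound ⌊q^n / V_q(n,t)⌋ = ⌊512/46⌋ = 11.
Step 4: Compare |C| = 11 to 11: satisfied.
The claimed |C| lies at the Hamming bound (tight).


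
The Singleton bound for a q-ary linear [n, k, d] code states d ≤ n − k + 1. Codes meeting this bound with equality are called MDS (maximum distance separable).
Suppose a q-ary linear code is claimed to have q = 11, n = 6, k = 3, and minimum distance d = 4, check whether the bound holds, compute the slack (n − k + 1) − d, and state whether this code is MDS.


Singleton RHS = n − k + 1 = 4, slack = 0, bound satisfied, MDS.

Singleton bound: d ≤ n − k + 1.
Here n = 6, k = 3, so n − k + 1 = 4.
Given d = 4, check d ≤ 4: YES.
Slack = (n − k + 1) − d = 0.
The code is MDS (slack = 0).
Description: the claimed parameters are [6, 3, 4]_11; such a code would be MDS (meets Singleton bound).


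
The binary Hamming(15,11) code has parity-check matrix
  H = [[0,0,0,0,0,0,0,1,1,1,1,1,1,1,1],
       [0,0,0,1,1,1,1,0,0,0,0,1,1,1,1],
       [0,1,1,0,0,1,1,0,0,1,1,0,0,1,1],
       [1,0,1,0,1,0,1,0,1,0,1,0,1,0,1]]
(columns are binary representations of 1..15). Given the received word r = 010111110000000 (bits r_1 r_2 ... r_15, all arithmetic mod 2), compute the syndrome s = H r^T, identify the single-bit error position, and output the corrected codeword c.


s = (1, 0, 1, 0)^T, error position = 10, corrected codeword c = 010111110100000

Compute s = H r^T mod 2 one row at a time:
  s_1 = 1 + 0 + 0 + 0 + 0 + 0 + 0 + 0 = 1 ≡ 1 (mod 2).
  s_2 = 1 + 1 + 1 + 1 + 0 + 0 + 0 + 0 = 4 ≡ 0 (mod 2).
  s_3 = 1 + 0 + 1 + 1 + 0 + 0 + 0 + 0 = 3 ≡ 1 (mod 2).
  s_4 = 0 + 0 + 1 + 1 + 0 + 0 + 0 + 0 = 2 ≡ 0 (mod 2).
s = (1, 0, 1, 0)^T — this equals column 10 of H (binary 1010), so error is at position 10.
Correct: flip bit 10 of r = 010111110000000 to get c = 010111110100000.


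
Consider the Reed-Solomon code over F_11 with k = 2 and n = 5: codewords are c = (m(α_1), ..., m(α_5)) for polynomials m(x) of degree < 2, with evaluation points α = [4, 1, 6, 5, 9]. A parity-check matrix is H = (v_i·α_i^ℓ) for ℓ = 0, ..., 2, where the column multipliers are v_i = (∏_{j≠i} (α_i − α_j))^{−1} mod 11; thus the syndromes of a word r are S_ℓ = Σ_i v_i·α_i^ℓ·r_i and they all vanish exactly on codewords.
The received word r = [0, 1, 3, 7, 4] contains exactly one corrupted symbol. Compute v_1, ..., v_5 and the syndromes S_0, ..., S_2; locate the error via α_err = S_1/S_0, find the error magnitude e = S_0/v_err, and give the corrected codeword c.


S = (5, 1, 9), error at position 5, error magnitude e = 2, c = [0, 1, 3, 7, 2].

Step 1: column multipliers v_i = (∏_{j≠i}(α_i − α_j))^{−1} mod 11.
  i = 1 (α = 4): (4−1)(4−6)(4−5)(4−9) = 3·(−2)·(−1)·(−5) = −30 ≡ 3, so v_1 = 3^{−1} = 4 (mod 11).
  i = 2 (α = 1): (1−4)(1−6)(1−5)(1−9) = (−3)·(−5)·(−4)·(−8) = 480 ≡ 7, so v_2 = 7^{−1} = 8 (mod 11).
  i = 3 (α = 6): (6−4)(6−1)(6−5)(6−9) = 2·5·1·(−3) = −30 ≡ 3, so v_3 = 3^{−1} = 4 (mod 11).
  i = 4 (α = 5): (5−4)(5−1)(5−6)(5−9) = 1·4·(−1)·(−4) = 16 ≡ 5, so v_4 = 5^{−1} = 9 (mod 11).
  i = 5 (α = 9): (9−4)(9−1)(9−6)(9−5) = 5·8·3·4 = 480 ≡ 7, so v_5 = 7^{−1} = 8 (mod 11).
  v = [4, 8, 4, 9, 8].
Step 2: syndromes of r = [0, 1, 3, 7, 4] (all sums mod 11).
  S_0 = Σ v_i r_i = 4·0 + 8·1 + 4·3 + 9·7 + 8·4 = 115 ≡ 5.
  S_1 = Σ v_i α_i r_i = 4·4·0 + 8·1·1 + 4·6·3 + 9·5·7 + 8·9·4 = 683 ≡ 1.
  α_i^2 mod 11 = [5, 1, 3, 3, 4].
  S_2 = Σ v_i α_i^2 r_i = 4·5·0 + 8·1·1 + 4·3·3 + 9·3·7 + 8·4·4 = 361 ≡ 9.
  S = (5, 1, 9) ≠ 0, so r is not a codeword (an error is present).
Step 3: locate the error. For a single error e at position i, S_ℓ = v_i·e·α_i^ℓ, so α_err = S_1/S_0.
  S_0^{−1} = 5^{−1} = 9 (mod 11), so α_err = 1·9 = 9 ≡ 9 = α_5. Error position i = 5.
  Consistency check: S_2/S_1 = 9·1 = 9 ≡ 9 = α_err ✓ (single-error assumption holds).
Step 4: error magnitude e = S_0/v_5 = S_0·∏_{j≠5}(α_5 − α_j) = 5·7 = 35 ≡ 2 (mod 11).
Step 5: correct position 5: c_5 = r_5 − e = 4 − 2 ≡ 2 (mod 11). Hence c = [0, 1, 3, 7, 2].
  Check: interpolating c through the α_i gives m(x) = 5 + 7·x (degree < 2) with m(α_i) = c_i for every i, so c is indeed a codeword.


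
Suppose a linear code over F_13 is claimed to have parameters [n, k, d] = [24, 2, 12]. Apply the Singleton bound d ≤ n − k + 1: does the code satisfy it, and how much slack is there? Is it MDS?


Singleton RHS = n − k + 1 = 23, slack = 11, bound satisfied, not MDS.

Singleton bound: d ≤ n − k + 1.
Here n = 24, k = 2, so n − k + 1 = 23.
Given d = 12, check d ≤ 23: YES.
Slack = (n − k + 1) − d = 11.
The code is NOT MDS (slack = 11 > 0).
Description: the claimed parameters are [24, 2, 12]_13; such a code would be non-MDS.


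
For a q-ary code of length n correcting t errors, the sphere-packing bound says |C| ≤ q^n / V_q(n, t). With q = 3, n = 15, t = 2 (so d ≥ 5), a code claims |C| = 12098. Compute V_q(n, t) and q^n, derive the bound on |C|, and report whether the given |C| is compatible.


V_q(n, t) = 451, q^n = 14348907, Hamming bound = 31815, |C| = 12098 ≤ bound (satisfied).

Step 1: Compute V_q(n, t) = Σ_{j=0}^2 C(n, j) (q−1)^j.
  j = 0: C(15,0)·(2)^0 = 1·1 = 1.
  j = 1: C(15,1)·(2)^1 = 15·2 = 30.
  j = 2: C(15,2)·(2)^2 = 105·4 = 420.
  V_q(n, t) = 1 + 30 + 420 = 451.
Step 2: q^n = 3^15 = 14348907.
Step 3: Hamming bound ⌊q^n / V_q(n,t)⌋ = ⌊14348907/451⌋ = 31815.
Step 4: Compare |C| = 12098 to 31815: satisfied.
The claimed |C| lies below the Hamming bound.


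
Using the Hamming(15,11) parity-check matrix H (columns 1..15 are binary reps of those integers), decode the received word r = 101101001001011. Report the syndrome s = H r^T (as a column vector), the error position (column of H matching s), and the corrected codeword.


s = (0, 1, 0, 0)^T, error position = 4, corrected codeword c = 101001001001011

Compute s = H r^T mod 2 one row at a time:
  s_1 = 0 + 1 + 0 + 0 + 1 + 0 + 1 + 1 = 4 ≡ 0 (mod 2).
  s_2 = 1 + 0 + 1 + 0 + 1 + 0 + 1 + 1 = 5 ≡ 1 (mod 2).
  s_3 = 0 + 1 + 1 + 0 + 0 + 0 + 1 + 1 = 4 ≡ 0 (mod 2).
  s_4 = 1 + 1 + 0 + 0 + 1 + 0 + 0 + 1 = 4 ≡ 0 (mod 2).
s = (0, 1, 0, 0)^T — this equals column 4 of H (binary 0100), so error is at position 4.
Correct: flip bit 4 of r = 101101001001011 to get c = 101001001001011.


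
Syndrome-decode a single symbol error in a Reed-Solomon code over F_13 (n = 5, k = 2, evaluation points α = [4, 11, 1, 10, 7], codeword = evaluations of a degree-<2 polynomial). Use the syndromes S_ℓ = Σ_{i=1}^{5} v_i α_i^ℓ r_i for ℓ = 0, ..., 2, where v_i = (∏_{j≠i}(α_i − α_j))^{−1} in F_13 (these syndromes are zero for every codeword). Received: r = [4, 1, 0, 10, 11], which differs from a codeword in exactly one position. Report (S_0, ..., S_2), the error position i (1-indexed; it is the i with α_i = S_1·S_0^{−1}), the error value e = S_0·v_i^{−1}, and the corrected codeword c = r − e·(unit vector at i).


S = (8, 6, 11), error at position 1, error magnitude e = 5, c = [12, 1, 0, 10, 11].

Step 1: column multipliers v_i = (∏_{j≠i}(α_i − α_j))^{−1} mod 13.
  i = 1 (α = 4): (4−11)(4−1)(4−10)(4−7) = (−7)·3·(−6)·(−3) = −378 ≡ 12, so v_1 = 12^{−1} = 12 (mod 13).
  i = 2 (α = 11): (11−4)(11−1)(11−10)(11−7) = 7·10·1·4 = 280 ≡ 7, so v_2 = 7^{−1} = 2 (mod 13).
  i = 3 (α = 1): (1−4)(1−11)(1−10)(1−7) = (−3)·(−10)·(−9)·(−6) = 1620 ≡ 8, so v_3 = 8^{−1} = 5 (mod 13).
  i = 4 (α = 10): (10−4)(10−11)(10−1)(10−7) = 6·(−1)·9·3 = −162 ≡ 7, so v_4 = 7^{−1} = 2 (mod 13).
  i = 5 (α = 7): (7−4)(7−11)(7−1)(7−10) = 3·(−4)·6·(−3) = 216 ≡ 8, so v_5 = 8^{−1} = 5 (mod 13).
  v = [12, 2, 5, 2, 5].
Step 2: syndromes of r = [4, 1, 0, 10, 11] (all sums mod 13).
  S_0 = Σ v_i r_i = 12·4 + 2·1 + 5·0 + 2·10 + 5·11 = 125 ≡ 8.
  S_1 = Σ v_i α_i r_i = 12·4·4 + 2·11·1 + 5·1·0 + 2·10·10 + 5·7·11 = 799 ≡ 6.
  α_i^2 mod 13 = [3, 4, 1, 9, 10].
  S_2 = Σ v_i α_i^2 r_i = 12·3·4 + 2·4·1 + 5·1·0 + 2·9·10 + 5·10·11 = 882 ≡ 11.
  S = (8, 6, 11) ≠ 0, so r is not a codeword (an error is present).
Step 3: locate the error. For a single error e at position i, S_ℓ = v_i·e·α_i^ℓ, so α_err = S_1/S_0.
  S_0^{−1} = 8^{−1} = 5 (mod 13), so α_err = 6·5 = 30 ≡ 4 = α_1. Error position i = 1.
  Consistency check: S_2/S_1 = 11·11 = 121 ≡ 4 = α_err ✓ (single-error assumption holds).
Step 4: error magnitude e = S_0/v_1 = S_0·∏_{j≠1}(α_1 − α_j) = 8·12 = 96 ≡ 5 (mod 13).
Step 5: correct position 1: c_1 = r_1 − e = 4 − 5 ≡ 12 (mod 13). Hence c = [12, 1, 0, 10, 11].
  Check: interpolating c through the α_i gives m(x) = 9 + 4·x (degree < 2) with m(α_i) = c_i for every i, so c is indeed a codeword.


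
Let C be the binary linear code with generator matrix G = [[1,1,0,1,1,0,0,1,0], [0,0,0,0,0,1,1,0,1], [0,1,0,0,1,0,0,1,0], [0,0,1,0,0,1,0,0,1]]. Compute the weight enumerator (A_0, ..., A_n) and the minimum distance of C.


Weight distribution: A_0 = 1, A_2 = 2, A_3 = 3, A_4 = 1, A_5 = 4, A_6 = 2, A_7 = 1, A_8 = 2. Minimum distance d = 2.

Enumerate all 2^4 = 16 messages m ∈ F_2^4.
For each, compute codeword c = mG in F_2^9, then tally its weight.
  m = 0000 → c = 000000000, weight = 0.
  m = 1000 → c = 110110010, weight = 5.
  m = 0100 → c = 000001101, weight = 3.
  m = 1100 → c = 110111111, weight = 8.
  m = 0010 → c = 010010010, weight = 3.
  m = 1010 → c = 100100000, weight = 2.
  m = 0110 → c = 010011111, weight = 6.
  m = 1110 → c = 100101101, weight = 5.
  m = 0001 → c = 001001001, weight = 3.
  m = 1001 → c = 111111011, weight = 8.
  m = 0101 → c = 001000100, weight = 2.
  m = 1101 → c = 111110110, weight = 7.
  m = 0011 → c = 011011011, weight = 6.
  m = 1011 → c = 101101001, weight = 5.
  m = 0111 → c = 011010110, weight = 5.
  m = 1111 → c = 101100100, weight = 4.
Tally weights:
  weight 0: 1 codewords.
  weight 2: 2 codewords.
  weight 3: 3 codewords.
  weight 4: 1 codewords.
  weight 5: 4 codewords.
  weight 6: 2 codewords.
  weight 7: 1 codewords.
  weight 8: 2 codewords.
Minimum distance d = smallest w > 0 with A_w > 0 = 2.
Sanity: Σ A_w = 16 = 2^4 = 16 ✓.


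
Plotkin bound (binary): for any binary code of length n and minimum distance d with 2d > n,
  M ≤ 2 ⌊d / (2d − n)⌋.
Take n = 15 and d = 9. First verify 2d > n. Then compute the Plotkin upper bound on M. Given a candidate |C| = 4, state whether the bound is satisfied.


Plotkin bound M ≤ 6; given |C| = 4 ≤ bound (satisfied).

Check applicability: 2d = 18, n = 15.
2d − n = 3 > 0, so Plotkin applies.
Compute d/(2d−n) = 9/3 ≈ 3.0000.
⌊d/(2d−n)⌋ = 3.
Plotkin bound: M ≤ 2·3 = 6.
Given |C| = 4, check: satisfied.
This |C| is below the Plotkin bound.


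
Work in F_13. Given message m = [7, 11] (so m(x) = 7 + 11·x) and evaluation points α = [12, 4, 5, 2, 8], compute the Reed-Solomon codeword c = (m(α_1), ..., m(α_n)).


c = [9, 12, 10, 3, 4]

Message polynomial: m(x) = 7 + 11·x (mod 13).
For each evaluation point α_i, compute m(α_i) mod 13:
  α_1 = 12: Horner steps 11 → 9, so m(12) = 9.
  α_2 = 4: Horner steps 11 → 12, so m(4) = 12.
  α_3 = 5: Horner steps 11 → 10, so m(5) = 10.
  α_4 = 2: Horner steps 11 → 3, so m(2) = 3.
  α_5 = 8: Horner steps 11 → 4, so m(8) = 4.
Codeword c = [9, 12, 10, 3, 4] ∈ F_13^5.


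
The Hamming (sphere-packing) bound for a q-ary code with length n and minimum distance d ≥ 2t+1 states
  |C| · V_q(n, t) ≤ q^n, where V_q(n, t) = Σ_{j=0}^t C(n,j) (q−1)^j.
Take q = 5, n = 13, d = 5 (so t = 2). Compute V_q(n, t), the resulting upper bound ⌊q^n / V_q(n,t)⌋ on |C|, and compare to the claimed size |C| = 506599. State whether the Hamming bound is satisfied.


V_q(n, t) = 1301, q^n = 1220703125, Hamming bound = 938280, |C| = 506599 ≤ bound (satisfied).

Step 1: Compute V_q(n, t) = Σ_{j=0}^2 C(n, j) (q−1)^j.
  j = 0: C(13,0)·(4)^0 = 1·1 = 1.
  j = 1: C(13,1)·(4)^1 = 13·4 = 52.
  j = 2: C(13,2)·(4)^2 = 78·16 = 1248.
  V_q(n, t) = 1 + 52 + 1248 = 1301.
Step 2: q^n = 5^13 = 1220703125.
Step 3: Hamming bound ⌊q^n / V_q(n,t)⌋ = ⌊1220703125/1301⌋ = 938280.
Step 4: Compare |C| = 506599 to 938280: satisfied.
The claimed |C| lies below the Hamming bound.


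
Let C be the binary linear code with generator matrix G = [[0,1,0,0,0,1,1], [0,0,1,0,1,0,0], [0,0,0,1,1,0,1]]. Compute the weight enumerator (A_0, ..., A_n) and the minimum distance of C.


Weight distribution: A_0 = 1, A_2 = 1, A_3 = 3, A_4 = 2, A_5 = 1. Minimum distance d = 2.

Enumerate all 2^3 = 8 messages m ∈ F_2^3.
For each, compute codeword c = mG in F_2^7, then tally its weight.
  m = 000 → c = 0000000, weight = 0.
  m = 100 → c = 0100011, weight = 3.
  m = 010 → c = 0010100, weight = 2.
  m = 110 → c = 0110111, weight = 5.
  m = 001 → c = 0001101, weight = 3.
  m = 101 → c = 0101110, weight = 4.
  m = 011 → c = 0011001, weight = 3.
  m = 111 → c = 0111010, weight = 4.
Tally weights:
  weight 0: 1 codewords.
  weight 2: 1 codewords.
  weight 3: 3 codewords.
  weight 4: 2 codewords.
  weight 5: 1 codewords.
Minimum distance d = smallest w > 0 with A_w > 0 = 2.
Sanity: Σ A_w = 8 = 2^3 = 8 ✓.


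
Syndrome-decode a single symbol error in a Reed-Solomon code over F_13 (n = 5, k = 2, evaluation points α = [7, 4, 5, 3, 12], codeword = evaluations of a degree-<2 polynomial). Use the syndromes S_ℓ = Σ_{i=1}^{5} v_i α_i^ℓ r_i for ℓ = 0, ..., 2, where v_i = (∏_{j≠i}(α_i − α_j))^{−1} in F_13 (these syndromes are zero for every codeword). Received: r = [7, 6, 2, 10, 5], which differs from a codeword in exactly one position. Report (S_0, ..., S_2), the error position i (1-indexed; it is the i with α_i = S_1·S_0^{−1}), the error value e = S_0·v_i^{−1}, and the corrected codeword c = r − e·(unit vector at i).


S = (4, 9, 4), error at position 5, error magnitude e = 5, c = [7, 6, 2, 10, 0].

Step 1: column multipliers v_i = (∏_{j≠i}(α_i − α_j))^{−1} mod 13.
  i = 1 (α = 7): (7−4)(7−5)(7−3)(7−12) = 3·2·4·(−5) = −120 ≡ 10, so v_1 = 10^{−1} = 4 (mod 13).
  i = 2 (α = 4): (4−7)(4−5)(4−3)(4−12) = (−3)·(−1)·1·(−8) = −24 ≡ 2, so v_2 = 2^{−1} = 7 (mod 13).
  i = 3 (α = 5): (5−7)(5−4)(5−3)(5−12) = (−2)·1·2·(−7) = 28 ≡ 2, so v_3 = 2^{−1} = 7 (mod 13).
  i = 4 (α = 3): (3−7)(3−4)(3−5)(3−12) = (−4)·(−1)·(−2)·(−9) = 72 ≡ 7, so v_4 = 7^{−1} = 2 (mod 13).
  i = 5 (α = 12): (12−7)(12−4)(12−5)(12−3) = 5·8·7·9 = 2520 ≡ 11, so v_5 = 11^{−1} = 6 (mod 13).
  v = [4, 7, 7, 2, 6].
Step 2: syndromes of r = [7, 6, 2, 10, 5] (all sums mod 13).
  S_0 = Σ v_i r_i = 4·7 + 7·6 + 7·2 + 2·10 + 6·5 = 134 ≡ 4.
  S_1 = Σ v_i α_i r_i = 4·7·7 + 7·4·6 + 7·5·2 + 2·3·10 + 6·12·5 = 854 ≡ 9.
  α_i^2 mod 13 = [10, 3, 12, 9, 1].
  S_2 = Σ v_i α_i^2 r_i = 4·10·7 + 7·3·6 + 7·12·2 + 2·9·10 + 6·1·5 = 784 ≡ 4.
  S = (4, 9, 4) ≠ 0, so r is not a codeword (an error is present).
Step 3: locate the error. For a single error e at position i, S_ℓ = v_i·e·α_i^ℓ, so α_err = S_1/S_0.
  S_0^{−1} = 4^{−1} = 10 (mod 13), so α_err = 9·10 = 90 ≡ 12 = α_5. Error position i = 5.
  Consistency check: S_2/S_1 = 4·3 = 12 ≡ 12 = α_err ✓ (single-error assumption holds).
Step 4: error magnitude e = S_0/v_5 = S_0·∏_{j≠5}(α_5 − α_j) = 4·11 = 44 ≡ 5 (mod 13).
Step 5: correct position 5: c_5 = r_5 − e = 5 − 5 ≡ 0 (mod 13). Hence c = [7, 6, 2, 10, 0].
  Check: interpolating c through the α_i gives m(x) = 9 + 9·x (degree < 2) with m(α_i) = c_i for every i, so c is indeed a codeword.


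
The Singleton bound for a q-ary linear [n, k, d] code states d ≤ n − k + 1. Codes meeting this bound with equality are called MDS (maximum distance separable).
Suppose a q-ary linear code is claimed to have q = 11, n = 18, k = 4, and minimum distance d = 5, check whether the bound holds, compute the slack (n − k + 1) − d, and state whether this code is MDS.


Singleton RHS = n − k + 1 = 15, slack = 10, bound satisfied, not MDS.

Singleton bound: d ≤ n − k + 1.
Here n = 18, k = 4, so n − k + 1 = 15.
Given d = 5, check d ≤ 15: YES.
Slack = (n − k + 1) − d = 10.
The code is NOT MDS (slack = 10 > 0).
Description: the claimed parameters are [18, 4, 5]_11; such a code would be non-MDS.


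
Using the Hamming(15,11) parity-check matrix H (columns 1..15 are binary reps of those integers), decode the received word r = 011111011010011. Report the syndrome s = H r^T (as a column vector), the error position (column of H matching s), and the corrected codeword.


s = (1, 1, 0, 1)^T, error position = 13, corrected codeword c = 011111011010111

Compute s = H r^T mod 2 one row at a time:
  s_1 = 1 + 1 + 0 + 1 + 0 + 0 + 1 + 1 = 5 ≡ 1 (mod 2).
  s_2 = 1 + 1 + 1 + 0 + 0 + 0 + 1 + 1 = 5 ≡ 1 (mod 2).
  s_3 = 1 + 1 + 1 + 0 + 0 + 1 + 1 + 1 = 6 ≡ 0 (mod 2).
  s_4 = 0 + 1 + 1 + 0 + 1 + 1 + 0 + 1 = 5 ≡ 1 (mod 2).
s = (1, 1, 0, 1)^T — this equals column 13 of H (binary 1101), so error is at position 13.
Correct: flip bit 13 of r = 011111011010011 to get c = 011111011010111.


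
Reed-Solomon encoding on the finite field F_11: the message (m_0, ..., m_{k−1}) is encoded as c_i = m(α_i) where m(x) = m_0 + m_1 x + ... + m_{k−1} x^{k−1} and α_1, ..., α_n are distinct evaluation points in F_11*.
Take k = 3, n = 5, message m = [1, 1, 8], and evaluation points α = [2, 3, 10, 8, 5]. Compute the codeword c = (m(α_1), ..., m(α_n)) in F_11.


c = [2, 10, 8, 4, 8]

Message polynomial: m(x) = 1 + 1·x + 8·x^2 (mod 11).
For each evaluation point α_i, compute m(α_i) mod 11:
  α_1 = 2: Horner steps 8 → 6 → 2, so m(2) = 2.
  α_2 = 3: Horner steps 8 → 3 → 10, so m(3) = 10.
  α_3 = 10: Horner steps 8 → 4 → 8, so m(10) = 8.
  α_4 = 8: Horner steps 8 → 10 → 4, so m(8) = 4.
  α_5 = 5: Horner steps 8 → 8 → 8, so m(5) = 8.
Codeword c = [2, 10, 8, 4, 8] ∈ F_11^5.


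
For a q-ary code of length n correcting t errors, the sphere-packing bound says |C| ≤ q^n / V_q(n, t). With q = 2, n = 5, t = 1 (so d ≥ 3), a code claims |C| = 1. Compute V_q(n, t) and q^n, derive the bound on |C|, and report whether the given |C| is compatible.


V_q(n, t) = 6, q^n = 32, Hamming bound = 5, |C| = 1 ≤ bound (satisfied).

Step 1: Compute V_q(n, t) = Σ_{j=0}^1 C(n, j) (q−1)^j.
  j = 0: C(5,0)·(1)^0 = 1·1 = 1.
  j = 1: C(5,1)·(1)^1 = 5·1 = 5.
  V_q(n, t) = 1 + 5 = 6.
Step 2: q^n = 2^5 = 32.
Step 3: Hamming bound ⌊q^n / V_q(n,t)⌋ = ⌊32/6⌋ = 5.
Step 4: Compare |C| = 1 to 5: satisfied.
The claimed |C| lies below the Hamming bound.


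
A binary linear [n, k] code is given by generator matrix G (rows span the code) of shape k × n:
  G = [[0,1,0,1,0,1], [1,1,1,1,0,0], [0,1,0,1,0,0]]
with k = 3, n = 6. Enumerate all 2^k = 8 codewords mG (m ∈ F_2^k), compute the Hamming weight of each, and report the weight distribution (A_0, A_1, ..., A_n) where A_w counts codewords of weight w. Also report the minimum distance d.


Weight distribution: A_0 = 1, A_1 = 1, A_2 = 2, A_3 = 2, A_4 = 1, A_5 = 1. Minimum distance d = 1.

Enumerate all 2^3 = 8 messages m ∈ F_2^3.
For each, compute codeword c = mG in F_2^6, then tally its weight.
  m = 000 → c = 000000, weight = 0.
  m = 100 → c = 010101, weight = 3.
  m = 010 → c = 111100, weight = 4.
  m = 110 → c = 101001, weight = 3.
  m = 001 → c = 010100, weight = 2.
  m = 101 → c = 000001, weight = 1.
  m = 011 → c = 101000, weight = 2.
  m = 111 → c = 111101, weight = 5.
Tally weights:
  weight 0: 1 codewords.
  weight 1: 1 codewords.
  weight 2: 2 codewords.
  weight 3: 2 codewords.
  weight 4: 1 codewords.
  weight 5: 1 codewords.
Minimum distance d = smallest w > 0 with A_w > 0 = 1.
Sanity: Σ A_w = 8 = 2^3 = 8 ✓.


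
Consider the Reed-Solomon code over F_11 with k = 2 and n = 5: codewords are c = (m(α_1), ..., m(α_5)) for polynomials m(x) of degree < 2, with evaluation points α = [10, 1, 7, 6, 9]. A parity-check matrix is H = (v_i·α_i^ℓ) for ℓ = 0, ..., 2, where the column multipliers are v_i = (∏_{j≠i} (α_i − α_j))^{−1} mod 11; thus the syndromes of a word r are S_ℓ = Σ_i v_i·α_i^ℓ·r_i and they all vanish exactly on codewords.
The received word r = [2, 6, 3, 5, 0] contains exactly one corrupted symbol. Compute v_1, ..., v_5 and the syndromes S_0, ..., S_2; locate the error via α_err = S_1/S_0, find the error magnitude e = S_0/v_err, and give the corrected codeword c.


S = (6, 9, 8), error at position 3, error magnitude e = 7, c = [2, 6, 7, 5, 0].

Step 1: column multipliers v_i = (∏_{j≠i}(α_i − α_j))^{−1} mod 11.
  i = 1 (α = 10): (10−1)(10−7)(10−6)(10−9) = 9·3·4·1 = 108 ≡ 9, so v_1 = 9^{−1} = 5 (mod 11).
  i = 2 (α = 1): (1−10)(1−7)(1−6)(1−9) = (−9)·(−6)·(−5)·(−8) = 2160 ≡ 4, so v_2 = 4^{−1} = 3 (mod 11).
  i = 3 (α = 7): (7−10)(7−1)(7−6)(7−9) = (−3)·6·1·(−2) = 36 ≡ 3, so v_3 = 3^{−1} = 4 (mod 11).
  i = 4 (α = 6): (6−10)(6−1)(6−7)(6−9) = (−4)·5·(−1)·(−3) = −60 ≡ 6, so v_4 = 6^{−1} = 2 (mod 11).
  i = 5 (α = 9): (9−10)(9−1)(9−7)(9−6) = (−1)·8·2·3 = −48 ≡ 7, so v_5 = 7^{−1} = 8 (mod 11).
  v = [5, 3, 4, 2, 8].
Step 2: syndromes of r = [2, 6, 3, 5, 0] (all sums mod 11).
  S_0 = Σ v_i r_i = 5·2 + 3·6 + 4·3 + 2·5 + 8·0 = 50 ≡ 6.
  S_1 = Σ v_i α_i r_i = 5·10·2 + 3·1·6 + 4·7·3 + 2·6·5 + 8·9·0 = 262 ≡ 9.
  α_i^2 mod 11 = [1, 1, 5, 3, 4].
  S_2 = Σ v_i α_i^2 r_i = 5·1·2 + 3·1·6 + 4·5·3 + 2·3·5 + 8·4·0 = 118 ≡ 8.
  S = (6, 9, 8) ≠ 0, so r is not a codeword (an error is present).
Step 3: locate the error. For a single error e at position i, S_ℓ = v_i·e·α_i^ℓ, so α_err = S_1/S_0.
  S_0^{−1} = 6^{−1} = 2 (mod 11), so α_err = 9·2 = 18 ≡ 7 = α_3. Error position i = 3.
  Consistency check: S_2/S_1 = 8·5 = 40 ≡ 7 = α_err ✓ (single-error assumption holds).
Step 4: error magnitude e = S_0/v_3 = S_0·∏_{j≠3}(α_3 − α_j) = 6·3 = 18 ≡ 7 (mod 11).
Step 5: correct position 3: c_3 = r_3 − e = 3 − 7 ≡ 7 (mod 11). Hence c = [2, 6, 7, 5, 0].
  Check: interpolating c through the α_i gives m(x) = 4 + 2·x (degree < 2) with m(α_i) = c_i for every i, so c is indeed a codeword.


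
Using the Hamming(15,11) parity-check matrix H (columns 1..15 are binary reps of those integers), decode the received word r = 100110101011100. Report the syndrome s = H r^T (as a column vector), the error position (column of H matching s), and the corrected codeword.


s = (0, 1, 0, 0)^T, error position = 4, corrected codeword c = 100010101011100

Compute s = H r^T mod 2 one row at a time:
  s_1 = 0 + 1 + 0 + 1 + 1 + 1 + 0 + 0 = 4 ≡ 0 (mod 2).
  s_2 = 1 + 1 + 0 + 1 + 1 + 1 + 0 + 0 = 5 ≡ 1 (mod 2).
  s_3 = 0 + 0 + 0 + 1 + 0 + 1 + 0 + 0 = 2 ≡ 0 (mod 2).
  s_4 = 1 + 0 + 1 + 1 + 1 + 1 + 1 + 0 = 6 ≡ 0 (mod 2).
s = (0, 1, 0, 0)^T — this equals column 4 of H (binary 0100), so error is at position 4.
Correct: flip bit 4 of r = 100110101011100 to get c = 100010101011100.


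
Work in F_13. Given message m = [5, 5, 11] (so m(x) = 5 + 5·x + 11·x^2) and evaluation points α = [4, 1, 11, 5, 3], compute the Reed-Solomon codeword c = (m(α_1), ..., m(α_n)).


c = [6, 8, 0, 6, 2]

Message polynomial: m(x) = 5 + 5·x + 11·x^2 (mod 13).
For each evaluation point α_i, compute m(α_i) mod 13:
  α_1 = 4: Horner steps 11 → 10 → 6, so m(4) = 6.
  α_2 = 1: Horner steps 11 → 3 → 8, so m(1) = 8.
  α_3 = 11: Horner steps 11 → 9 → 0, so m(11) = 0.
  α_4 = 5: Horner steps 11 → 8 → 6, so m(5) = 6.
  α_5 = 3: Horner steps 11 → 12 → 2, so m(3) = 2.
Codeword c = [6, 8, 0, 6, 2] ∈ F_13^5.


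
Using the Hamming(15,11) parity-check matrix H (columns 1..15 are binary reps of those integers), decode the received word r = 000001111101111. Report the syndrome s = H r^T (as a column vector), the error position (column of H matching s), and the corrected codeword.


s = (1, 0, 1, 0)^T, error position = 10, corrected codeword c = 000001111001111

Compute s = H r^T mod 2 one row at a time:
  s_1 = 1 + 1 + 1 + 0 + 1 + 1 + 1 + 1 = 7 ≡ 1 (mod 2).
  s_2 = 0 + 0 + 1 + 1 + 1 + 1 + 1 + 1 = 6 ≡ 0 (mod 2).
  s_3 = 0 + 0 + 1 + 1 + 1 + 0 + 1 + 1 = 5 ≡ 1 (mod 2).
  s_4 = 0 + 0 + 0 + 1 + 1 + 0 + 1 + 1 = 4 ≡ 0 (mod 2).
s = (1, 0, 1, 0)^T — this equals column 10 of H (binary 1010), so error is at position 10.
Correct: flip bit 10 of r = 000001111101111 to get c = 000001111001111.


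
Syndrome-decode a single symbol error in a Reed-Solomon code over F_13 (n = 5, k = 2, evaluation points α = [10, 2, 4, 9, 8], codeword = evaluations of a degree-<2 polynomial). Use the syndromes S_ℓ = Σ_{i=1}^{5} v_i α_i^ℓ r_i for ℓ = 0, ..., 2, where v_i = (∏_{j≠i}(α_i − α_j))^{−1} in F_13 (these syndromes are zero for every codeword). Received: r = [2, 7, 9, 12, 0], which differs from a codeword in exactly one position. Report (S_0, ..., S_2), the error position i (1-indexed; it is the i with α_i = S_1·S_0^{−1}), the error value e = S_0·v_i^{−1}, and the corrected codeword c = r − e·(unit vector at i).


S = (6, 2, 5), error at position 4, error magnitude e = 11, c = [2, 7, 9, 1, 0].

Step 1: column multipliers v_i = (∏_{j≠i}(α_i − α_j))^{−1} mod 13.
  i = 1 (α = 10): (10−2)(10−4)(10−9)(10−8) = 8·6·1·2 = 96 ≡ 5, so v_1 = 5^{−1} = 8 (mod 13).
  i = 2 (α = 2): (2−10)(2−4)(2−9)(2−8) = (−8)·(−2)·(−7)·(−6) = 672 ≡ 9, so v_2 = 9^{−1} = 3 (mod 13).
  i = 3 (α = 4): (4−10)(4−2)(4−9)(4−8) = (−6)·2·(−5)·(−4) = −240 ≡ 7, so v_3 = 7^{−1} = 2 (mod 13).
  i = 4 (α = 9): (9−10)(9−2)(9−4)(9−8) = (−1)·7·5·1 = −35 ≡ 4, so v_4 = 4^{−1} = 10 (mod 13).
  i = 5 (α = 8): (8−10)(8−2)(8−4)(8−9) = (−2)·6·4·(−1) = 48 ≡ 9, so v_5 = 9^{−1} = 3 (mod 13).
  v = [8, 3, 2, 10, 3].
Step 2: syndromes of r = [2, 7, 9, 12, 0] (all sums mod 13).
  S_0 = Σ v_i r_i = 8·2 + 3·7 + 2·9 + 10·12 + 3·0 = 175 ≡ 6.
  S_1 = Σ v_i α_i r_i = 8·10·2 + 3·2·7 + 2·4·9 + 10·9·12 + 3·8·0 = 1354 ≡ 2.
  α_i^2 mod 13 = [9, 4, 3, 3, 12].
  S_2 = Σ v_i α_i^2 r_i = 8·9·2 + 3·4·7 + 2·3·9 + 10·3·12 + 3·12·0 = 642 ≡ 5.
  S = (6, 2, 5) ≠ 0, so r is not a codeword (an error is present).
Step 3: locate the error. For a single error e at position i, S_ℓ = v_i·e·α_i^ℓ, so α_err = S_1/S_0.
  S_0^{−1} = 6^{−1} = 11 (mod 13), so α_err = 2·11 = 22 ≡ 9 = α_4. Error position i = 4.
  Consistency check: S_2/S_1 = 5·7 = 35 ≡ 9 = α_err ✓ (single-error assumption holds).
Step 4: error magnitude e = S_0/v_4 = S_0·∏_{j≠4}(α_4 − α_j) = 6·4 = 24 ≡ 11 (mod 13).
Step 5: correct position 4: c_4 = r_4 − e = 12 − 11 ≡ 1 (mod 13). Hence c = [2, 7, 9, 1, 0].
  Check: interpolating c through the α_i gives m(x) = 5 + 1·x (degree < 2) with m(α_i) = c_i for every i, so c is indeed a codeword.


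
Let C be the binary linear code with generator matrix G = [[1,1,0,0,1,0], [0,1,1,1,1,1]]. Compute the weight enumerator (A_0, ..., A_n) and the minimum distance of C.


Weight distribution: A_0 = 1, A_3 = 1, A_4 = 1, A_5 = 1. Minimum distance d = 3.

Enumerate all 2^2 = 4 messages m ∈ F_2^2.
For each, compute codeword c = mG in F_2^6, then tally its weight.
  m = 00 → c = 000000, weight = 0.
  m = 10 → c = 110010, weight = 3.
  m = 01 → c = 011111, weight = 5.
  m = 11 → c = 101101, weight = 4.
Tally weights:
  weight 0: 1 codewords.
  weight 3: 1 codewords.
  weight 4: 1 codewords.
  weight 5: 1 codewords.
Minimum distance d = smallest w > 0 with A_w > 0 = 3.
Sanity: Σ A_w = 4 = 2^2 = 4 ✓.


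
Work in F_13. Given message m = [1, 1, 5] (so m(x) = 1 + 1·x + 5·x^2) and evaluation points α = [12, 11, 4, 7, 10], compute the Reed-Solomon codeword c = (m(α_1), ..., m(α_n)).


c = [5, 6, 7, 6, 4]

Message polynomial: m(x) = 1 + 1·x + 5·x^2 (mod 13).
For each evaluation point α_i, compute m(α_i) mod 13:
  α_1 = 12: Horner steps 5 → 9 → 5, so m(12) = 5.
  α_2 = 11: Horner steps 5 → 4 → 6, so m(11) = 6.
  α_3 = 4: Horner steps 5 → 8 → 7, so m(4) = 7.
  α_4 = 7: Horner steps 5 → 10 → 6, so m(7) = 6.
  α_5 = 10: Horner steps 5 → 12 → 4, so m(10) = 4.
Codeword c = [5, 6, 7, 6, 4] ∈ F_13^5.


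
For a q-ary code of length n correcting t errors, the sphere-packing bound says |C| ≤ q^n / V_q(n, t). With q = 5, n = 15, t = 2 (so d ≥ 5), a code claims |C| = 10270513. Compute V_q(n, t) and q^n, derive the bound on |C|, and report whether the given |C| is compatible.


V_q(n, t) = 1741, q^n = 30517578125, Hamming bound = 17528764, |C| = 10270513 ≤ bound (satisfied).

Step 1: Compute V_q(n, t) = Σ_{j=0}^2 C(n, j) (q−1)^j.
  j = 0: C(15,0)·(4)^0 = 1·1 = 1.
  j = 1: C(15,1)·(4)^1 = 15·4 = 60.
  j = 2: C(15,2)·(4)^2 = 105·16 = 1680.
  V_q(n, t) = 1 + 60 + 1680 = 1741.
Step 2: q^n = 5^15 = 30517578125.
Step 3: Hamming bound ⌊q^n / V_q(n,t)⌋ = ⌊30517578125/1741⌋ = 17528764.
Step 4: Compare |C| = 10270513 to 17528764: satisfied.
The claimed |C| lies below the Hamming bound.


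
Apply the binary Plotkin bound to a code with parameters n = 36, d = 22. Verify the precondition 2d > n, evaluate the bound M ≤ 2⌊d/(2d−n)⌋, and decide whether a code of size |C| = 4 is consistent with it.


Plotkin bound M ≤ 4; given |C| = 4 ≤ bound (satisfied).

Check applicability: 2d = 44, n = 36.
2d − n = 8 > 0, so Plotkin applies.
Compute d/(2d−n) = 22/8 ≈ 2.7500.
⌊d/(2d−n)⌋ = 2.
Plotkin bound: M ≤ 2·2 = 4.
Given |C| = 4, check: satisfied.
This |C| is at the Plotkin bound.


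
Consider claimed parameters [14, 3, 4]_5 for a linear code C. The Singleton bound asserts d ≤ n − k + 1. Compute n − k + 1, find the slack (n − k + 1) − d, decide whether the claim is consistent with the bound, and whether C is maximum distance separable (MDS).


Singleton RHS = n − k + 1 = 12, slack = 8, bound satisfied, not MDS.

Singleton bound: d ≤ n − k + 1.
Here n = 14, k = 3, so n − k + 1 = 12.
Given d = 4, check d ≤ 12: YES.
Slack = (n − k + 1) − d = 8.
The code is NOT MDS (slack = 8 > 0).
Description: the claimed parameters are [14, 3, 4]_5; such a code would be non-MDS.


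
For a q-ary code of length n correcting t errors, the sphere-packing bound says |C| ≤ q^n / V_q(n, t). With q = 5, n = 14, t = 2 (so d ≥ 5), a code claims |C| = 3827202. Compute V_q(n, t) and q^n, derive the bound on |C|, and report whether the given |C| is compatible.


V_q(n, t) = 1513, q^n = 6103515625, Hamming bound = 4034048, |C| = 3827202 ≤ bound (satisfied).

Step 1: Compute V_q(n, t) = Σ_{j=0}^2 C(n, j) (q−1)^j.
  j = 0: C(14,0)·(4)^0 = 1·1 = 1.
  j = 1: C(14,1)·(4)^1 = 14·4 = 56.
  j = 2: C(14,2)·(4)^2 = 91·16 = 1456.
  V_q(n, t) = 1 + 56 + 1456 = 1513.
Step 2: q^n = 5^14 = 6103515625.
Step 3: Hamming bound ⌊q^n / V_q(n,t)⌋ = ⌊6103515625/1513⌋ = 4034048.
Step 4: Compare |C| = 3827202 to 4034048: satisfied.
The claimed |C| lies below the Hamming bound.


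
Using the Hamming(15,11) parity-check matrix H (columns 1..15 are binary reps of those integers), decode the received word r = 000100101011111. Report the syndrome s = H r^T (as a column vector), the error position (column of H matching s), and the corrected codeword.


s = (0, 0, 0, 1)^T, error position = 1, corrected codeword c = 100100101011111

Compute s = H r^T mod 2 one row at a time:
  s_1 = 0 + 1 + 0 + 1 + 1 + 1 + 1 + 1 = 6 ≡ 0 (mod 2).
  s_2 = 1 + 0 + 0 + 1 + 1 + 1 + 1 + 1 = 6 ≡ 0 (mod 2).
  s_3 = 0 + 0 + 0 + 1 + 0 + 1 + 1 + 1 = 4 ≡ 0 (mod 2).
  s_4 = 0 + 0 + 0 + 1 + 1 + 1 + 1 + 1 = 5 ≡ 1 (mod 2).
s = (0, 0, 0, 1)^T — this equals column 1 of H (binary 0001), so error is at position 1.
Correct: flip bit 1 of r = 000100101011111 to get c = 100100101011111.


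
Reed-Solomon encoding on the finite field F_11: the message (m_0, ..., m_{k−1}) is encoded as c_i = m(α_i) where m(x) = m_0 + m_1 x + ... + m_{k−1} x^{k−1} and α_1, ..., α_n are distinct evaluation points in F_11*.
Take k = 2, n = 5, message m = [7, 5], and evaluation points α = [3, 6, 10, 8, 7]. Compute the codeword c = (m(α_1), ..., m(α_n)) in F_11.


c = [0, 4, 2, 3, 9]

Message polynomial: m(x) = 7 + 5·x (mod 11).
For each evaluation point α_i, compute m(α_i) mod 11:
  α_1 = 3: Horner steps 5 → 0, so m(3) = 0.
  α_2 = 6: Horner steps 5 → 4, so m(6) = 4.
  α_3 = 10: Horner steps 5 → 2, so m(10) = 2.
  α_4 = 8: Horner steps 5 → 3, so m(8) = 3.
  α_5 = 7: Horner steps 5 → 9, so m(7) = 9.
Codeword c = [0, 4, 2, 3, 9] ∈ F_11^5.


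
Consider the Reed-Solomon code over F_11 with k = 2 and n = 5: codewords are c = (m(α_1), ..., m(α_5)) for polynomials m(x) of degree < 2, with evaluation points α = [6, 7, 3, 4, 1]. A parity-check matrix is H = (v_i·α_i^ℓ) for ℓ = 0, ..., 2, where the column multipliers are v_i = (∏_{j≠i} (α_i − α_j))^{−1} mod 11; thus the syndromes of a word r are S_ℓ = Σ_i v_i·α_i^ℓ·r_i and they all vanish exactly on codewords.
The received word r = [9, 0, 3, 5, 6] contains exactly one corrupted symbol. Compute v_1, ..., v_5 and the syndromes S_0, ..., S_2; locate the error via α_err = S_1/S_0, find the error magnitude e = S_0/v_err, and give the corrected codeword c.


S = (10, 10, 10), error at position 5, error magnitude e = 7, c = [9, 0, 3, 5, 10].

Step 1: column multipliers v_i = (∏_{j≠i}(α_i − α_j))^{−1} mod 11.
  i = 1 (α = 6): (6−7)(6−3)(6−4)(6−1) = (−1)·3·2·5 = −30 ≡ 3, so v_1 = 3^{−1} = 4 (mod 11).
  i = 2 (α = 7): (7−6)(7−3)(7−4)(7−1) = 1·4·3·6 = 72 ≡ 6, so v_2 = 6^{−1} = 2 (mod 11).
  i = 3 (α = 3): (3−6)(3−7)(3−4)(3−1) = (−3)·(−4)·(−1)·2 = −24 ≡ 9, so v_3 = 9^{−1} = 5 (mod 11).
  i = 4 (α = 4): (4−6)(4−7)(4−3)(4−1) = (−2)·(−3)·1·3 = 18 ≡ 7, so v_4 = 7^{−1} = 8 (mod 11).
  i = 5 (α = 1): (1−6)(1−7)(1−3)(1−4) = (−5)·(−6)·(−2)·(−3) = 180 ≡ 4, so v_5 = 4^{−1} = 3 (mod 11).
  v = [4, 2, 5, 8, 3].
Step 2: syndromes of r = [9, 0, 3, 5, 6] (all sums mod 11).
  S_0 = Σ v_i r_i = 4·9 + 2·0 + 5·3 + 8·5 + 3·6 = 109 ≡ 10.
  S_1 = Σ v_i α_i r_i = 4·6·9 + 2·7·0 + 5·3·3 + 8·4·5 + 3·1·6 = 439 ≡ 10.
  α_i^2 mod 11 = [3, 5, 9, 5, 1].
  S_2 = Σ v_i α_i^2 r_i = 4·3·9 + 2·5·0 + 5·9·3 + 8·5·5 + 3·1·6 = 461 ≡ 10.
  S = (10, 10, 10) ≠ 0, so r is not a codeword (an error is present).
Step 3: locate the error. For a single error e at position i, S_ℓ = v_i·e·α_i^ℓ, so α_err = S_1/S_0.
  S_0^{−1} = 10^{−1} = 10 (mod 11), so α_err = 10·10 = 100 ≡ 1 = α_5. Error position i = 5.
  Consistency check: S_2/S_1 = 10·10 = 100 ≡ 1 = α_err ✓ (single-error assumption holds).
Step 4: error magnitude e = S_0/v_5 = S_0·∏_{j≠5}(α_5 − α_j) = 10·4 = 40 ≡ 7 (mod 11).
Step 5: correct position 5: c_5 = r_5 − e = 6 − 7 ≡ 10 (mod 11). Hence c = [9, 0, 3, 5, 10].
  Check: interpolating c through the α_i gives m(x) = 8 + 2·x (degree < 2) with m(α_i) = c_i for every i, so c is indeed a codeword.


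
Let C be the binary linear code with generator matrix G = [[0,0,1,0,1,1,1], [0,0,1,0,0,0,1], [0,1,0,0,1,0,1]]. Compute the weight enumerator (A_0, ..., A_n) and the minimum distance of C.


Weight distribution: A_0 = 1, A_2 = 2, A_3 = 4, A_4 = 1. Minimum distance d = 2.

Enumerate all 2^3 = 8 messages m ∈ F_2^3.
For each, compute codeword c = mG in F_2^7, then tally its weight.
  m = 000 → c = 0000000, weight = 0.
  m = 100 → c = 0010111, weight = 4.
  m = 010 → c = 0010001, weight = 2.
  m = 110 → c = 0000110, weight = 2.
  m = 001 → c = 0100101, weight = 3.
  m = 101 → c = 0110010, weight = 3.
  m = 011 → c = 0110100, weight = 3.
  m = 111 → c = 0100011, weight = 3.
Tally weights:
  weight 0: 1 codewords.
  weight 2: 2 codewords.
  weight 3: 4 codewords.
  weight 4: 1 codewords.
Minimum distance d = smallest w > 0 with A_w > 0 = 2.
Sanity: Σ A_w = 8 = 2^3 = 8 ✓.


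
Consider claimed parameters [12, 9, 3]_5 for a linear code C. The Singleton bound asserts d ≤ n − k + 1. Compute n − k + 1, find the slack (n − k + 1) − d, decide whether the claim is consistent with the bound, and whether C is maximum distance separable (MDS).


Singleton RHS = n − k + 1 = 4, slack = 1, bound satisfied, not MDS.

Singleton bound: d ≤ n − k + 1.
Here n = 12, k = 9, so n − k + 1 = 4.
Given d = 3, check d ≤ 4: YES.
Slack = (n − k + 1) − d = 1.
The code is NOT MDS (slack = 1 > 0).
Description: the claimed parameters are [12, 9, 3]_5; such a code would be non-MDS.


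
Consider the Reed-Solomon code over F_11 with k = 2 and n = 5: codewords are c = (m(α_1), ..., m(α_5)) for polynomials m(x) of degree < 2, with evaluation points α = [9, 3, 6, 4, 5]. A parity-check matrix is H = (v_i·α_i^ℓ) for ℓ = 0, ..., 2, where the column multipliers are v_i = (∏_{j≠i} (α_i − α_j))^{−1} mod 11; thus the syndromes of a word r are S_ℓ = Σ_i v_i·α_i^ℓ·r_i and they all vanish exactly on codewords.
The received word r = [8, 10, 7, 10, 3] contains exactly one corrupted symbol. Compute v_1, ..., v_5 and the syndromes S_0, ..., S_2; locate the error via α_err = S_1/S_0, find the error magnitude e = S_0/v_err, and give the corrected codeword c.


S = (5, 4, 1), error at position 2, error magnitude e = 4, c = [8, 6, 7, 10, 3].

Step 1: column multipliers v_i = (∏_{j≠i}(α_i − α_j))^{−1} mod 11.
  i = 1 (α = 9): (9−3)(9−6)(9−4)(9−5) = 6·3·5·4 = 360 ≡ 8, so v_1 = 8^{−1} = 7 (mod 11).
  i = 2 (α = 3): (3−9)(3−6)(3−4)(3−5) = (−6)·(−3)·(−1)·(−2) = 36 ≡ 3, so v_2 = 3^{−1} = 4 (mod 11).
  i = 3 (α = 6): (6−9)(6−3)(6−4)(6−5) = (−3)·3·2·1 = −18 ≡ 4, so v_3 = 4^{−1} = 3 (mod 11).
  i = 4 (α = 4): (4−9)(4−3)(4−6)(4−5) = (−5)·1·(−2)·(−1) = −10 ≡ 1, so v_4 = 1^{−1} = 1 (mod 11).
  i = 5 (α = 5): (5−9)(5−3)(5−6)(5−4) = (−4)·2·(−1)·1 = 8 ≡ 8, so v_5 = 8^{−1} = 7 (mod 11).
  v = [7, 4, 3, 1, 7].
Step 2: syndromes of r = [8, 10, 7, 10, 3] (all sums mod 11).
  S_0 = Σ v_i r_i = 7·8 + 4·10 + 3·7 + 1·10 + 7·3 = 148 ≡ 5.
  S_1 = Σ v_i α_i r_i = 7·9·8 + 4·3·10 + 3·6·7 + 1·4·10 + 7·5·3 = 895 ≡ 4.
  α_i^2 mod 11 = [4, 9, 3, 5, 3].
  S_2 = Σ v_i α_i^2 r_i = 7·4·8 + 4·9·10 + 3·3·7 + 1·5·10 + 7·3·3 = 760 ≡ 1.
  S = (5, 4, 1) ≠ 0, so r is not a codeword (an error is present).
Step 3: locate the error. For a single error e at position i, S_ℓ = v_i·e·α_i^ℓ, so α_err = S_1/S_0.
  S_0^{−1} = 5^{−1} = 9 (mod 11), so α_err = 4·9 = 36 ≡ 3 = α_2. Error position i = 2.
  Consistency check: S_2/S_1 = 1·3 = 3 ≡ 3 = α_err ✓ (single-error assumption holds).
Step 4: error magnitude e = S_0/v_2 = S_0·∏_{j≠2}(α_2 − α_j) = 5·3 = 15 ≡ 4 (mod 11).
Step 5: correct position 2: c_2 = r_2 − e = 10 − 4 ≡ 6 (mod 11). Hence c = [8, 6, 7, 10, 3].
  Check: interpolating c through the α_i gives m(x) = 5 + 4·x (degree < 2) with m(α_i) = c_i for every i, so c is indeed a codeword.


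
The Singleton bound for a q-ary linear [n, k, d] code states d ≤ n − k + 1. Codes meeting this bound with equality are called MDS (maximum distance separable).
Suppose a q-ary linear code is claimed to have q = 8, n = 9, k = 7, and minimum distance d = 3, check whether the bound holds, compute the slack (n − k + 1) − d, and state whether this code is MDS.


Singleton RHS = n − k + 1 = 3, slack = 0, bound satisfied, MDS.

Singleton bound: d ≤ n − k + 1.
Here n = 9, k = 7, so n − k + 1 = 3.
Given d = 3, check d ≤ 3: YES.
Slack = (n − k + 1) − d = 0.
The code is MDS (slack = 0).
Description: the claimed parameters are [9, 7, 3]_8; such a code would be MDS (meets Singleton bound).
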